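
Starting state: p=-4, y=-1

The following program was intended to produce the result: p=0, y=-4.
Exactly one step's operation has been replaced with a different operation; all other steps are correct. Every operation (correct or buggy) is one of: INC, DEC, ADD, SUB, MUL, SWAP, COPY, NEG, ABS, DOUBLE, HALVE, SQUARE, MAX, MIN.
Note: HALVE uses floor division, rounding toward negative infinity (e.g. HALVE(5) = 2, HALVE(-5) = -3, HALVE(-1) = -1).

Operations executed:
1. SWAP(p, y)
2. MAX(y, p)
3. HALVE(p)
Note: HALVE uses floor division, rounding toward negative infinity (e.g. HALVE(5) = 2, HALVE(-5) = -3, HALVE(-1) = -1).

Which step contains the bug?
Step 2

Trace with buggy code:
Initial: p=-4, y=-1
After step 1: p=-1, y=-4
After step 2: p=-1, y=-1
After step 3: p=-1, y=-1
Actual final p=-1, y=-1 ≠ expected p=0, y=-4.
Step 2 is the only position where a single-operation replacement can produce the expected result.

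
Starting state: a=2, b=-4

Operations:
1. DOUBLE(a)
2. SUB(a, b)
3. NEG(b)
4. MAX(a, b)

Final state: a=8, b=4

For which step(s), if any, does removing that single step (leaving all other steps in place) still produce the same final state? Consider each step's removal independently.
Step(s) 4

Testing removal of each single step:
Without step 1: final = a=6, b=4 (different)
Without step 2: final = a=4, b=4 (different)
Without step 3: final = a=8, b=-4 (different)
Without step 4: final = a=8, b=4 (same)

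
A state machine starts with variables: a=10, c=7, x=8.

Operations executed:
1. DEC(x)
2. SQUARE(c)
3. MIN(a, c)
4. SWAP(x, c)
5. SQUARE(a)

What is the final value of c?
c = 7

Tracing execution:
Step 1: DEC(x) → c = 7
Step 2: SQUARE(c) → c = 49
Step 3: MIN(a, c) → c = 49
Step 4: SWAP(x, c) → c = 7
Step 5: SQUARE(a) → c = 7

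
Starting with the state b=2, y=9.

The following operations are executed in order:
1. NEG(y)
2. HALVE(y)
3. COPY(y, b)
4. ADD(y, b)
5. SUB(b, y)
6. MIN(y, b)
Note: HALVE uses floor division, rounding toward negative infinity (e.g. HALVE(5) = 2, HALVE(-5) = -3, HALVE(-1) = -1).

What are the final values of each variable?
{b: -2, y: -2}

Step-by-step execution:
Initial: b=2, y=9
After step 1 (NEG(y)): b=2, y=-9
After step 2 (HALVE(y)): b=2, y=-5
After step 3 (COPY(y, b)): b=2, y=2
After step 4 (ADD(y, b)): b=2, y=4
After step 5 (SUB(b, y)): b=-2, y=4
After step 6 (MIN(y, b)): b=-2, y=-2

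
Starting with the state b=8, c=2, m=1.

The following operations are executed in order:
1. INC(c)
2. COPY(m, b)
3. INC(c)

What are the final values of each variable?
{b: 8, c: 4, m: 8}

Step-by-step execution:
Initial: b=8, c=2, m=1
After step 1 (INC(c)): b=8, c=3, m=1
After step 2 (COPY(m, b)): b=8, c=3, m=8
After step 3 (INC(c)): b=8, c=4, m=8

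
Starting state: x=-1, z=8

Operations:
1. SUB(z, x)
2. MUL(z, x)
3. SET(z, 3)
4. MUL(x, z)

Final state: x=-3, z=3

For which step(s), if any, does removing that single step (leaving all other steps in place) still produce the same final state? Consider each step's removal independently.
Step(s) 1, 2

Testing removal of each single step:
Without step 1: final = x=-3, z=3 (same)
Without step 2: final = x=-3, z=3 (same)
Without step 3: final = x=9, z=-9 (different)
Without step 4: final = x=-1, z=3 (different)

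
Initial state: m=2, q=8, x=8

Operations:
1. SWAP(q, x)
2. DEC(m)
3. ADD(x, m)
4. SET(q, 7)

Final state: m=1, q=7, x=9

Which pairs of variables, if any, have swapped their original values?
None

Comparing initial and final values:
q: 8 → 7
m: 2 → 1
x: 8 → 9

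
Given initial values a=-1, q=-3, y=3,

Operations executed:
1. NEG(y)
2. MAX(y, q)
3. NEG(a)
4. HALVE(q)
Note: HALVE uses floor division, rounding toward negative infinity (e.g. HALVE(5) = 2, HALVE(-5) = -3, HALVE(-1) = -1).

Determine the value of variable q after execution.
q = -2

Tracing execution:
Step 1: NEG(y) → q = -3
Step 2: MAX(y, q) → q = -3
Step 3: NEG(a) → q = -3
Step 4: HALVE(q) → q = -2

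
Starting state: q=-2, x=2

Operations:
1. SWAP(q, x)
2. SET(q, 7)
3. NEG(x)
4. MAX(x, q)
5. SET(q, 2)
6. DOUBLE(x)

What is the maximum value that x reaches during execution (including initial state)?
14

Values of x at each step:
Initial: x = 2
After step 1: x = -2
After step 2: x = -2
After step 3: x = 2
After step 4: x = 7
After step 5: x = 7
After step 6: x = 14 ← maximum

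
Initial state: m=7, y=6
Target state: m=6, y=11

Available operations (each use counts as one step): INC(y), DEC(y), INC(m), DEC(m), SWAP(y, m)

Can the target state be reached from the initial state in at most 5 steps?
Yes

Path (5 steps): INC(m) → INC(m) → INC(m) → INC(m) → SWAP(y, m)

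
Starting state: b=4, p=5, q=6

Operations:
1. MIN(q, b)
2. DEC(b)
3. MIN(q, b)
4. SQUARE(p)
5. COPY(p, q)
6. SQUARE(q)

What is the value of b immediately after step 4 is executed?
b = 3

Tracing b through execution:
Initial: b = 4
After step 1 (MIN(q, b)): b = 4
After step 2 (DEC(b)): b = 3
After step 3 (MIN(q, b)): b = 3
After step 4 (SQUARE(p)): b = 3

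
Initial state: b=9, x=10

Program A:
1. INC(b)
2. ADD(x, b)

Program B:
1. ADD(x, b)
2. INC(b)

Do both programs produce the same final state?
No

Program A final state: b=10, x=20
Program B final state: b=10, x=19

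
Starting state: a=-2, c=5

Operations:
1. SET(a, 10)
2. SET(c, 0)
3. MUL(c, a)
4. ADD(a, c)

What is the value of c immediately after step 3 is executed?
c = 0

Tracing c through execution:
Initial: c = 5
After step 1 (SET(a, 10)): c = 5
After step 2 (SET(c, 0)): c = 0
After step 3 (MUL(c, a)): c = 0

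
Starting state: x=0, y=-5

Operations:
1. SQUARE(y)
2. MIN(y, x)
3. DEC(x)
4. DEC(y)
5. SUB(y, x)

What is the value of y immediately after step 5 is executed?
y = 0

Tracing y through execution:
Initial: y = -5
After step 1 (SQUARE(y)): y = 25
After step 2 (MIN(y, x)): y = 0
After step 3 (DEC(x)): y = 0
After step 4 (DEC(y)): y = -1
After step 5 (SUB(y, x)): y = 0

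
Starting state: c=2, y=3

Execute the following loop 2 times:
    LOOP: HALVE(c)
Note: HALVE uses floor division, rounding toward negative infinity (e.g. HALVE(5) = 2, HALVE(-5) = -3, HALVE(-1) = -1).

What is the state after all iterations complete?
c=0, y=3

Iteration trace:
Start: c=2, y=3
After iteration 1: c=1, y=3
After iteration 2: c=0, y=3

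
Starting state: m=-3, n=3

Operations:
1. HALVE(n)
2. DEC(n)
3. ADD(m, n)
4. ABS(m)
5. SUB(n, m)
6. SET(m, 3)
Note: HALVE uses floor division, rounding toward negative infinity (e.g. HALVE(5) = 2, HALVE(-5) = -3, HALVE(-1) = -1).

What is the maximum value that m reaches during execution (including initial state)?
3

Values of m at each step:
Initial: m = -3
After step 1: m = -3
After step 2: m = -3
After step 3: m = -3
After step 4: m = 3 ← maximum
After step 5: m = 3
After step 6: m = 3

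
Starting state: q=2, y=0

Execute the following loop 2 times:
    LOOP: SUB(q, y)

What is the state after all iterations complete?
q=2, y=0

Iteration trace:
Start: q=2, y=0
After iteration 1: q=2, y=0
After iteration 2: q=2, y=0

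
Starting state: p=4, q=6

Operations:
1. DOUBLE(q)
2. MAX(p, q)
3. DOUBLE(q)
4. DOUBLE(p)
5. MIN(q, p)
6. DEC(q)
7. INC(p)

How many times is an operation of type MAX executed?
1

Counting MAX operations:
Step 2: MAX(p, q) ← MAX
Total: 1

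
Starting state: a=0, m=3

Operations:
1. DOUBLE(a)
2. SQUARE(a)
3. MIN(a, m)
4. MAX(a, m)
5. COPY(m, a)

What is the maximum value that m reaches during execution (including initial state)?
3

Values of m at each step:
Initial: m = 3 ← maximum
After step 1: m = 3
After step 2: m = 3
After step 3: m = 3
After step 4: m = 3
After step 5: m = 3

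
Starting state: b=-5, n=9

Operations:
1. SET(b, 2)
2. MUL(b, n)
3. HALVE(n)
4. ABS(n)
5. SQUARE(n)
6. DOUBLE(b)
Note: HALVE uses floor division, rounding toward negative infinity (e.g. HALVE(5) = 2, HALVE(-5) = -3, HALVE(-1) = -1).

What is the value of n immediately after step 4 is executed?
n = 4

Tracing n through execution:
Initial: n = 9
After step 1 (SET(b, 2)): n = 9
After step 2 (MUL(b, n)): n = 9
After step 3 (HALVE(n)): n = 4
After step 4 (ABS(n)): n = 4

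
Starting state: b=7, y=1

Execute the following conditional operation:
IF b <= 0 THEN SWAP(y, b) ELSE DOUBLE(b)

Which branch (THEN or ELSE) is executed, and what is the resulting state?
Branch: ELSE, Final state: b=14, y=1

Evaluating condition: b <= 0
b = 7
Condition is False, so ELSE branch executes
After DOUBLE(b): b=14, y=1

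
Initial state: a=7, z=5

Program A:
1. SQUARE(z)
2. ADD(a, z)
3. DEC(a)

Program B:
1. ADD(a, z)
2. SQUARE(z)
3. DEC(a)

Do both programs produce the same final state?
No

Program A final state: a=31, z=25
Program B final state: a=11, z=25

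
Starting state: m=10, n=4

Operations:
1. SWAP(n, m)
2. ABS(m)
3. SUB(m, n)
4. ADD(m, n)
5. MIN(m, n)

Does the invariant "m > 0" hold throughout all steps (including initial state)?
No, violated after step 3

The invariant is violated after step 3.

State at each step:
Initial: m=10, n=4
After step 1: m=4, n=10
After step 2: m=4, n=10
After step 3: m=-6, n=10
After step 4: m=4, n=10
After step 5: m=4, n=10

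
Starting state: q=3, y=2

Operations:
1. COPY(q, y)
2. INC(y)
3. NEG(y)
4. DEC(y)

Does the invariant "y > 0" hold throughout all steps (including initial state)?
No, violated after step 3

The invariant is violated after step 3.

State at each step:
Initial: q=3, y=2
After step 1: q=2, y=2
After step 2: q=2, y=3
After step 3: q=2, y=-3
After step 4: q=2, y=-4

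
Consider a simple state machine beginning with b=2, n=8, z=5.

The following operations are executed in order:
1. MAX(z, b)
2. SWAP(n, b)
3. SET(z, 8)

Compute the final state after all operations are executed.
{b: 8, n: 2, z: 8}

Step-by-step execution:
Initial: b=2, n=8, z=5
After step 1 (MAX(z, b)): b=2, n=8, z=5
After step 2 (SWAP(n, b)): b=8, n=2, z=5
After step 3 (SET(z, 8)): b=8, n=2, z=8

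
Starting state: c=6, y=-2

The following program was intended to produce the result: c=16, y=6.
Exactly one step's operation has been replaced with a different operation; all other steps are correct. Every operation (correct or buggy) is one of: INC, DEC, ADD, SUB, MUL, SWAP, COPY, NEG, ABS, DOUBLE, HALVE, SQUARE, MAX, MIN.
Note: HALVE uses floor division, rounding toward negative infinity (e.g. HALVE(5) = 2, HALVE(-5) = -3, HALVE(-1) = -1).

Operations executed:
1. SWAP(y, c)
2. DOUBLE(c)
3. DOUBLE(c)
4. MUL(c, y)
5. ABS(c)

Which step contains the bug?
Step 4

Trace with buggy code:
Initial: c=6, y=-2
After step 1: c=-2, y=6
After step 2: c=-4, y=6
After step 3: c=-8, y=6
After step 4: c=-48, y=6
After step 5: c=48, y=6
Actual final c=48, y=6 ≠ expected c=16, y=6.
Step 4 is the only position where a single-operation replacement can produce the expected result.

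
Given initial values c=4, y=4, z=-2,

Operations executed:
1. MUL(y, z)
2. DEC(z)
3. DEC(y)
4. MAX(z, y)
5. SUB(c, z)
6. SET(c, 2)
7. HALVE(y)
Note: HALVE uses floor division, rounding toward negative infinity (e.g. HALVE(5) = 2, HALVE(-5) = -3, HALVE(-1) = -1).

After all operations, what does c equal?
c = 2

Tracing execution:
Step 1: MUL(y, z) → c = 4
Step 2: DEC(z) → c = 4
Step 3: DEC(y) → c = 4
Step 4: MAX(z, y) → c = 4
Step 5: SUB(c, z) → c = 7
Step 6: SET(c, 2) → c = 2
Step 7: HALVE(y) → c = 2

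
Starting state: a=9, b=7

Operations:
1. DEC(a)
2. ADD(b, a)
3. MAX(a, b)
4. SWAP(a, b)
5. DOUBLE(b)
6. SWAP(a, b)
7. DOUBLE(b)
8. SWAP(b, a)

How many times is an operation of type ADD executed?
1

Counting ADD operations:
Step 2: ADD(b, a) ← ADD
Total: 1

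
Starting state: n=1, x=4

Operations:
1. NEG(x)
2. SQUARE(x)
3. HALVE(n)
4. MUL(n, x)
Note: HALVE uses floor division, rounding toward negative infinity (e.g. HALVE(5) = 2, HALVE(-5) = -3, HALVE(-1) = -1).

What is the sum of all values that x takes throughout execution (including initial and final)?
48

Values of x at each step:
Initial: x = 4
After step 1: x = -4
After step 2: x = 16
After step 3: x = 16
After step 4: x = 16
Sum = 4 + -4 + 16 + 16 + 16 = 48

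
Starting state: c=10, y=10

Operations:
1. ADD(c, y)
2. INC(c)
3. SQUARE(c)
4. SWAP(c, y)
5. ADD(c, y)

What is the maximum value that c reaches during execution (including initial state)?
451

Values of c at each step:
Initial: c = 10
After step 1: c = 20
After step 2: c = 21
After step 3: c = 441
After step 4: c = 10
After step 5: c = 451 ← maximum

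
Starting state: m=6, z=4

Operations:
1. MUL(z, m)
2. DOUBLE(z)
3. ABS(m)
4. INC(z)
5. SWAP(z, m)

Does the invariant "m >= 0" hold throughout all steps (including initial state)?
Yes

The invariant holds at every step.

State at each step:
Initial: m=6, z=4
After step 1: m=6, z=24
After step 2: m=6, z=48
After step 3: m=6, z=48
After step 4: m=6, z=49
After step 5: m=49, z=6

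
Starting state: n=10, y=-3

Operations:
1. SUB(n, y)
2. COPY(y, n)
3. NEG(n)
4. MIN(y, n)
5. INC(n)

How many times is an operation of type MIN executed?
1

Counting MIN operations:
Step 4: MIN(y, n) ← MIN
Total: 1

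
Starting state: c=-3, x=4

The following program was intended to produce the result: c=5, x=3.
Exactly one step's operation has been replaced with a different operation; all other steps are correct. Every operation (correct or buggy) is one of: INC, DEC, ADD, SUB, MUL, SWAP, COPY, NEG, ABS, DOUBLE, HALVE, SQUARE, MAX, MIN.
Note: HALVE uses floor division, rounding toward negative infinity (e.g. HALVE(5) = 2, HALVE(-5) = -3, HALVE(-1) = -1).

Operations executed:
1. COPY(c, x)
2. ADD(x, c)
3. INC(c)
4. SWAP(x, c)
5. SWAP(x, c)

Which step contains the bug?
Step 2

Trace with buggy code:
Initial: c=-3, x=4
After step 1: c=4, x=4
After step 2: c=4, x=8
After step 3: c=5, x=8
After step 4: c=8, x=5
After step 5: c=5, x=8
Actual final c=5, x=8 ≠ expected c=5, x=3.
Step 2 is the only position where a single-operation replacement can produce the expected result.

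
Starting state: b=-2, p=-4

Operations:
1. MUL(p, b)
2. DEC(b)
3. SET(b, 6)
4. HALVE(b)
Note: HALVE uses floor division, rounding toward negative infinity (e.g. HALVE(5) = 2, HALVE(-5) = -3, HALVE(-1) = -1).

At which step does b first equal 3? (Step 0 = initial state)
Step 4

Tracing b:
Initial: b = -2
After step 1: b = -2
After step 2: b = -3
After step 3: b = 6
After step 4: b = 3 ← first occurrence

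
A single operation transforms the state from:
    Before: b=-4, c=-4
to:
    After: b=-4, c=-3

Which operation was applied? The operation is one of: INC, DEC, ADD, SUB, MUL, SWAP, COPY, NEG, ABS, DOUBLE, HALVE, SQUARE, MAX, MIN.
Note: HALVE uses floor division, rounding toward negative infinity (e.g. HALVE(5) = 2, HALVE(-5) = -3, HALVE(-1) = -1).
INC(c)

Analyzing the change:
Before: b=-4, c=-4
After: b=-4, c=-3
Variable c changed from -4 to -3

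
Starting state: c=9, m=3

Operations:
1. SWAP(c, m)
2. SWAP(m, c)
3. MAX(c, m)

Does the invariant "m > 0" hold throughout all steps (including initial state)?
Yes

The invariant holds at every step.

State at each step:
Initial: c=9, m=3
After step 1: c=3, m=9
After step 2: c=9, m=3
After step 3: c=9, m=3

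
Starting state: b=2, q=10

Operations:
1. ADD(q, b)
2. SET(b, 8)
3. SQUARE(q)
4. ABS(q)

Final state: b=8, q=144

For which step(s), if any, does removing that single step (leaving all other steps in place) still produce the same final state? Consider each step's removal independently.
Step(s) 4

Testing removal of each single step:
Without step 1: final = b=8, q=100 (different)
Without step 2: final = b=2, q=144 (different)
Without step 3: final = b=8, q=12 (different)
Without step 4: final = b=8, q=144 (same)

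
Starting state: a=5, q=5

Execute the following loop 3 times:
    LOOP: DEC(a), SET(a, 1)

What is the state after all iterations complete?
a=1, q=5

Iteration trace:
Start: a=5, q=5
After iteration 1: a=1, q=5
After iteration 2: a=1, q=5
After iteration 3: a=1, q=5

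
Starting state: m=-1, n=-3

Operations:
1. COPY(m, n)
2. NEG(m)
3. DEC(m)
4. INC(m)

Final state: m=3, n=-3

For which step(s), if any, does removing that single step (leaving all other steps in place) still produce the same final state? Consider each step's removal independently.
None - removing any single step changes the final result

Testing removal of each single step:
Without step 1: final = m=1, n=-3 (different)
Without step 2: final = m=-3, n=-3 (different)
Without step 3: final = m=4, n=-3 (different)
Without step 4: final = m=2, n=-3 (different)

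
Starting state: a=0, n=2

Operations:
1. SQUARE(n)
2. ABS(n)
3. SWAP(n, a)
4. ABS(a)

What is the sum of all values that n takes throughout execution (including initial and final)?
10

Values of n at each step:
Initial: n = 2
After step 1: n = 4
After step 2: n = 4
After step 3: n = 0
After step 4: n = 0
Sum = 2 + 4 + 4 + 0 + 0 = 10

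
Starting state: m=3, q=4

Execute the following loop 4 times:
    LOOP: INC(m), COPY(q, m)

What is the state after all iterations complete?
m=7, q=7

Iteration trace:
Start: m=3, q=4
After iteration 1: m=4, q=4
After iteration 2: m=5, q=5
After iteration 3: m=6, q=6
After iteration 4: m=7, q=7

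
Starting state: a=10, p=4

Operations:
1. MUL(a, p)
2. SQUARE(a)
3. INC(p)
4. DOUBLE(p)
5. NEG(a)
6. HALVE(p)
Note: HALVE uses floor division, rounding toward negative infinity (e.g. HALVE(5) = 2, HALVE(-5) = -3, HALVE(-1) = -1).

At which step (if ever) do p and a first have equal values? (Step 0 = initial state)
Never

p and a never become equal during execution.

Comparing values at each step:
Initial: p=4, a=10
After step 1: p=4, a=40
After step 2: p=4, a=1600
After step 3: p=5, a=1600
After step 4: p=10, a=1600
After step 5: p=10, a=-1600
After step 6: p=5, a=-1600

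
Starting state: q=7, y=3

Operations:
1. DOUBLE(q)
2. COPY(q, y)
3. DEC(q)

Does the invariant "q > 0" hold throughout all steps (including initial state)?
Yes

The invariant holds at every step.

State at each step:
Initial: q=7, y=3
After step 1: q=14, y=3
After step 2: q=3, y=3
After step 3: q=2, y=3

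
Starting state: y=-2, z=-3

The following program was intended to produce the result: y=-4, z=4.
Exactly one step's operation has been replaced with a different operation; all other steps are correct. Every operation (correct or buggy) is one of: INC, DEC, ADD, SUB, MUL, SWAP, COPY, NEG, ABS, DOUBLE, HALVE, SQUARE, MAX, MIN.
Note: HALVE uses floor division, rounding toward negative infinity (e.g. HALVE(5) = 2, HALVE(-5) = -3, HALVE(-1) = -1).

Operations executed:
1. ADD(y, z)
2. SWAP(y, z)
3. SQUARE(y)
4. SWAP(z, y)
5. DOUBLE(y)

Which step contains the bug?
Step 1

Trace with buggy code:
Initial: y=-2, z=-3
After step 1: y=-5, z=-3
After step 2: y=-3, z=-5
After step 3: y=9, z=-5
After step 4: y=-5, z=9
After step 5: y=-10, z=9
Actual final y=-10, z=9 ≠ expected y=-4, z=4.
Step 1 is the only position where a single-operation replacement can produce the expected result.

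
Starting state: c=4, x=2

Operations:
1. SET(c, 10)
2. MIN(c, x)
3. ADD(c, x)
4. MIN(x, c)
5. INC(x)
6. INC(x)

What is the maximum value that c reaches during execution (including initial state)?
10

Values of c at each step:
Initial: c = 4
After step 1: c = 10 ← maximum
After step 2: c = 2
After step 3: c = 4
After step 4: c = 4
After step 5: c = 4
After step 6: c = 4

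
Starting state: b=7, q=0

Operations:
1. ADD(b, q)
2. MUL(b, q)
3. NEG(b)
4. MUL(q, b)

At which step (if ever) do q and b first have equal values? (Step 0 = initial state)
Step 2

q and b first become equal after step 2.

Comparing values at each step:
Initial: q=0, b=7
After step 1: q=0, b=7
After step 2: q=0, b=0 ← equal!
After step 3: q=0, b=0 ← equal!
After step 4: q=0, b=0 ← equal!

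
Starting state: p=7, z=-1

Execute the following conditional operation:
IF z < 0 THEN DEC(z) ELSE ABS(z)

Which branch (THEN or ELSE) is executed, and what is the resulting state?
Branch: THEN, Final state: p=7, z=-2

Evaluating condition: z < 0
z = -1
Condition is True, so THEN branch executes
After DEC(z): p=7, z=-2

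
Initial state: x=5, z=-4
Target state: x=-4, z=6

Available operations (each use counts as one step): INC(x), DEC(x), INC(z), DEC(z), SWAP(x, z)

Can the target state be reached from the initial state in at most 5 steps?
Yes

Path (2 steps): INC(x) → SWAP(x, z)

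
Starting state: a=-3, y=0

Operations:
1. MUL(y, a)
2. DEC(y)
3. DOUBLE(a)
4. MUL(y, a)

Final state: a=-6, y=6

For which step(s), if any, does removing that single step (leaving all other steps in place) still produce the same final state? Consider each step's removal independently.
Step(s) 1

Testing removal of each single step:
Without step 1: final = a=-6, y=6 (same)
Without step 2: final = a=-6, y=0 (different)
Without step 3: final = a=-3, y=3 (different)
Without step 4: final = a=-6, y=-1 (different)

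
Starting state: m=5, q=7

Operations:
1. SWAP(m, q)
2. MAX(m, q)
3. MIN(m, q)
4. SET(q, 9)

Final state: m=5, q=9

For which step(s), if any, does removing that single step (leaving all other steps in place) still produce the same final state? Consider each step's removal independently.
Step(s) 2

Testing removal of each single step:
Without step 1: final = m=7, q=9 (different)
Without step 2: final = m=5, q=9 (same)
Without step 3: final = m=7, q=9 (different)
Without step 4: final = m=5, q=5 (different)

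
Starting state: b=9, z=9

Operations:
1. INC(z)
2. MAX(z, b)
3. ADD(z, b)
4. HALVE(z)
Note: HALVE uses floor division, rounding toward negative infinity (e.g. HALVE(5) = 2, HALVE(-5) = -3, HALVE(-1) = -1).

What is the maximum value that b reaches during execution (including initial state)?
9

Values of b at each step:
Initial: b = 9 ← maximum
After step 1: b = 9
After step 2: b = 9
After step 3: b = 9
After step 4: b = 9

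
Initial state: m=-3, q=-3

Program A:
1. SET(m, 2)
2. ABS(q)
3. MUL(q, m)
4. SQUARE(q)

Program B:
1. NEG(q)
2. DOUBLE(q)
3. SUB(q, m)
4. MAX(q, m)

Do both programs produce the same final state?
No

Program A final state: m=2, q=36
Program B final state: m=-3, q=9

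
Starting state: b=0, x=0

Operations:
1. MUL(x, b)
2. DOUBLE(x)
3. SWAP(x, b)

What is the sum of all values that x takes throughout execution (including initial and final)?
0

Values of x at each step:
Initial: x = 0
After step 1: x = 0
After step 2: x = 0
After step 3: x = 0
Sum = 0 + 0 + 0 + 0 = 0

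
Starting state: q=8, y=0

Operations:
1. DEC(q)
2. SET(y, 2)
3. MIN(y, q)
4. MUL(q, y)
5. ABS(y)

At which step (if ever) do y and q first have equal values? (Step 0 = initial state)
Never

y and q never become equal during execution.

Comparing values at each step:
Initial: y=0, q=8
After step 1: y=0, q=7
After step 2: y=2, q=7
After step 3: y=2, q=7
After step 4: y=2, q=14
After step 5: y=2, q=14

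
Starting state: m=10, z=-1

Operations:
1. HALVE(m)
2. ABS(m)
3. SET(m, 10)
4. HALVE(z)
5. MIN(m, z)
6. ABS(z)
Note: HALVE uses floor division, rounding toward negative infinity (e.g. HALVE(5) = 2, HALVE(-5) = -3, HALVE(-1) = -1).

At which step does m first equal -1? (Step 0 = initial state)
Step 5

Tracing m:
Initial: m = 10
After step 1: m = 5
After step 2: m = 5
After step 3: m = 10
After step 4: m = 10
After step 5: m = -1 ← first occurrence
After step 6: m = -1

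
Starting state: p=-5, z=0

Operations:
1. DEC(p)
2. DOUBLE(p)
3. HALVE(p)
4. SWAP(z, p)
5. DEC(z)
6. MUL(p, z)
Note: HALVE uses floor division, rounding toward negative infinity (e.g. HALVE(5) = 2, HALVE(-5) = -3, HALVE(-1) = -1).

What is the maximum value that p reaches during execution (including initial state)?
0

Values of p at each step:
Initial: p = -5
After step 1: p = -6
After step 2: p = -12
After step 3: p = -6
After step 4: p = 0 ← maximum
After step 5: p = 0
After step 6: p = 0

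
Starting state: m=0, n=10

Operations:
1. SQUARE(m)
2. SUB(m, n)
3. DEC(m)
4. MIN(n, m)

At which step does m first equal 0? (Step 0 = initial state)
Step 0

Tracing m:
Initial: m = 0 ← first occurrence
After step 1: m = 0
After step 2: m = -10
After step 3: m = -11
After step 4: m = -11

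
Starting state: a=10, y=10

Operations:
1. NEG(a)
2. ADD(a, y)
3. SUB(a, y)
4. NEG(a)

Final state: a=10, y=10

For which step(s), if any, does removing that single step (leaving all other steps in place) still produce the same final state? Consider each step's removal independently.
None - removing any single step changes the final result

Testing removal of each single step:
Without step 1: final = a=-10, y=10 (different)
Without step 2: final = a=20, y=10 (different)
Without step 3: final = a=0, y=10 (different)
Without step 4: final = a=-10, y=10 (different)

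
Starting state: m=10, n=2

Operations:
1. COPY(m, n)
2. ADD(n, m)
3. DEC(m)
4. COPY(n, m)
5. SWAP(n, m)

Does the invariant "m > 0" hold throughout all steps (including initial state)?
Yes

The invariant holds at every step.

State at each step:
Initial: m=10, n=2
After step 1: m=2, n=2
After step 2: m=2, n=4
After step 3: m=1, n=4
After step 4: m=1, n=1
After step 5: m=1, n=1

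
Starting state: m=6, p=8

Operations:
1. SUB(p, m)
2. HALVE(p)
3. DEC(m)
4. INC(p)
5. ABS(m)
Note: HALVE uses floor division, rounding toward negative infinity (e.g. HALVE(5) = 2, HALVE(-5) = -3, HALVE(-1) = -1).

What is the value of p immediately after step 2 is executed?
p = 1

Tracing p through execution:
Initial: p = 8
After step 1 (SUB(p, m)): p = 2
After step 2 (HALVE(p)): p = 1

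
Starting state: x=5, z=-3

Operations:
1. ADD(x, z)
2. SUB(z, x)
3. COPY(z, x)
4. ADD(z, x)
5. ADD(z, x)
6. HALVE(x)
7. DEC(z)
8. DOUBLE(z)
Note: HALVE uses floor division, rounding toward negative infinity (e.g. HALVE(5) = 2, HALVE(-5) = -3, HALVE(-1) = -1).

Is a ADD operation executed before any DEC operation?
Yes

First ADD: step 1
First DEC: step 7
Since 1 < 7, ADD comes first.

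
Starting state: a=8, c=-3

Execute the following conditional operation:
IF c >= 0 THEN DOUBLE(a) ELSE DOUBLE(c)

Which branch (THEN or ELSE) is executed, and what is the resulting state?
Branch: ELSE, Final state: a=8, c=-6

Evaluating condition: c >= 0
c = -3
Condition is False, so ELSE branch executes
After DOUBLE(c): a=8, c=-6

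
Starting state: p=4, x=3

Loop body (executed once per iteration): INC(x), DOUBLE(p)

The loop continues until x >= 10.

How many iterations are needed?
7

Tracing iterations:
Initial: p=4, x=3
After iteration 1: p=8, x=4
After iteration 2: p=16, x=5
After iteration 3: p=32, x=6
After iteration 4: p=64, x=7
After iteration 5: p=128, x=8
After iteration 6: p=256, x=9
After iteration 7: p=512, x=10
x >= 10 now holds, so the loop exits after 7 iterations.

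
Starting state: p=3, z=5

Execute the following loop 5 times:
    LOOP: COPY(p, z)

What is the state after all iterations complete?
p=5, z=5

Iteration trace:
Start: p=3, z=5
After iteration 1: p=5, z=5
After iteration 2: p=5, z=5
After iteration 3: p=5, z=5
After iteration 4: p=5, z=5
After iteration 5: p=5, z=5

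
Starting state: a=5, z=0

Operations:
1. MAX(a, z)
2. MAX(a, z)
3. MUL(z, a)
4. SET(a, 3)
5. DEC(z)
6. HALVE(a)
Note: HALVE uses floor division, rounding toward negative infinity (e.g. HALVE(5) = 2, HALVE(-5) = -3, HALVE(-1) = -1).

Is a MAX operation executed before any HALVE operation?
Yes

First MAX: step 1
First HALVE: step 6
Since 1 < 6, MAX comes first.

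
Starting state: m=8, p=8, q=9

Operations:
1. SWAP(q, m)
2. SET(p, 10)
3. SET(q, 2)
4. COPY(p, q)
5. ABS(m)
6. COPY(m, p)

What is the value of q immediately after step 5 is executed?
q = 2

Tracing q through execution:
Initial: q = 9
After step 1 (SWAP(q, m)): q = 8
After step 2 (SET(p, 10)): q = 8
After step 3 (SET(q, 2)): q = 2
After step 4 (COPY(p, q)): q = 2
After step 5 (ABS(m)): q = 2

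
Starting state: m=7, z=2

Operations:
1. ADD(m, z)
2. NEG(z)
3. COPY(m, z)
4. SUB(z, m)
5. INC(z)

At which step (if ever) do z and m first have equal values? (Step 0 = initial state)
Step 3

z and m first become equal after step 3.

Comparing values at each step:
Initial: z=2, m=7
After step 1: z=2, m=9
After step 2: z=-2, m=9
After step 3: z=-2, m=-2 ← equal!
After step 4: z=0, m=-2
After step 5: z=1, m=-2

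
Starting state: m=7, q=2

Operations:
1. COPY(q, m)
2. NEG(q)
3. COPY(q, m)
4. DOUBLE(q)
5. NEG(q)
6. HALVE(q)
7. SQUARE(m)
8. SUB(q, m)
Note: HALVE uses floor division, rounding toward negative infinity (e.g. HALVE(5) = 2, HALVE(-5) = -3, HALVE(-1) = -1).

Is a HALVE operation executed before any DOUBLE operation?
No

First HALVE: step 6
First DOUBLE: step 4
Since 6 > 4, DOUBLE comes first.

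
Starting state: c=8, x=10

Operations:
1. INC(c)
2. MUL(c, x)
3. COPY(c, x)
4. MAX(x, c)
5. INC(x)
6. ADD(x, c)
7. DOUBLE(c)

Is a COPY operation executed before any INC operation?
No

First COPY: step 3
First INC: step 1
Since 3 > 1, INC comes first.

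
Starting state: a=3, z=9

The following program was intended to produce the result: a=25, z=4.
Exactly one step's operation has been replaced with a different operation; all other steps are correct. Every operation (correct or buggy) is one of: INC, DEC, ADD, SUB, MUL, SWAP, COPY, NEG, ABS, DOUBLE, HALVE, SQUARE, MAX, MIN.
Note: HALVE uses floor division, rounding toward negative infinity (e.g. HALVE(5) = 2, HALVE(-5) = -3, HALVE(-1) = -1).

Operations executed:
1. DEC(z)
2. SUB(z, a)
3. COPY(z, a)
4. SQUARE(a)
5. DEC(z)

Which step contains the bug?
Step 3

Trace with buggy code:
Initial: a=3, z=9
After step 1: a=3, z=8
After step 2: a=3, z=5
After step 3: a=3, z=3
After step 4: a=9, z=3
After step 5: a=9, z=2
Actual final a=9, z=2 ≠ expected a=25, z=4.
Step 3 is the only position where a single-operation replacement can produce the expected result.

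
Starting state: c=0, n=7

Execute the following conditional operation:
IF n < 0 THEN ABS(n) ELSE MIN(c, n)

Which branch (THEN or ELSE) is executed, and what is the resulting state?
Branch: ELSE, Final state: c=0, n=7

Evaluating condition: n < 0
n = 7
Condition is False, so ELSE branch executes
After MIN(c, n): c=0, n=7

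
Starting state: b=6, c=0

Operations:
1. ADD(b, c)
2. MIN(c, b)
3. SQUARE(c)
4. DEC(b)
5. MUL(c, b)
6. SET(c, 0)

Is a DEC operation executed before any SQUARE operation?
No

First DEC: step 4
First SQUARE: step 3
Since 4 > 3, SQUARE comes first.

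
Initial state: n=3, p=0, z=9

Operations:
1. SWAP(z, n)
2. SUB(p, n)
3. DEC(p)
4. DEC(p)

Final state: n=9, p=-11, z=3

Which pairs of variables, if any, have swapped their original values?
(z, n)

Comparing initial and final values:
z: 9 → 3
n: 3 → 9
p: 0 → -11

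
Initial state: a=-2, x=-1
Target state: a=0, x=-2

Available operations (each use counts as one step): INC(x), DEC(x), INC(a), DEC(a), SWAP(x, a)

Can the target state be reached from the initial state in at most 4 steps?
Yes

Path (2 steps): INC(x) → SWAP(x, a)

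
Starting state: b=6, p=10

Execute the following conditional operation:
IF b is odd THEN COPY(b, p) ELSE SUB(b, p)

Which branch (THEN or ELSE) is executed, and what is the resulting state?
Branch: ELSE, Final state: b=-4, p=10

Evaluating condition: b is odd
Condition is False, so ELSE branch executes
After SUB(b, p): b=-4, p=10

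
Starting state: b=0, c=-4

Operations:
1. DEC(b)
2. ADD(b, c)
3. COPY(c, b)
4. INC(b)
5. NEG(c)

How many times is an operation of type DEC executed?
1

Counting DEC operations:
Step 1: DEC(b) ← DEC
Total: 1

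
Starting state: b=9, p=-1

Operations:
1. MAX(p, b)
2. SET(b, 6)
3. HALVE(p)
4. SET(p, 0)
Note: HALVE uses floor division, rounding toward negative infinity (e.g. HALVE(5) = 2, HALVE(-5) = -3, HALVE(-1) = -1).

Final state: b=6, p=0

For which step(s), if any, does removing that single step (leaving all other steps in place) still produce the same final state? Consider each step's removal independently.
Step(s) 1, 3

Testing removal of each single step:
Without step 1: final = b=6, p=0 (same)
Without step 2: final = b=9, p=0 (different)
Without step 3: final = b=6, p=0 (same)
Without step 4: final = b=6, p=4 (different)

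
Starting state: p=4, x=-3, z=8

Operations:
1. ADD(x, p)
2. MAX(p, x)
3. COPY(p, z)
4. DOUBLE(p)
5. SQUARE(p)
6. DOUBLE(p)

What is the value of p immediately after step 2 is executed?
p = 4

Tracing p through execution:
Initial: p = 4
After step 1 (ADD(x, p)): p = 4
After step 2 (MAX(p, x)): p = 4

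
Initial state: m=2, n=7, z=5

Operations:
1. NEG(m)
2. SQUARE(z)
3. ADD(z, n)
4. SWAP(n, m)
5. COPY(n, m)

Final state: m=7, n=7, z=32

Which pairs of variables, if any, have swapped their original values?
None

Comparing initial and final values:
n: 7 → 7
z: 5 → 32
m: 2 → 7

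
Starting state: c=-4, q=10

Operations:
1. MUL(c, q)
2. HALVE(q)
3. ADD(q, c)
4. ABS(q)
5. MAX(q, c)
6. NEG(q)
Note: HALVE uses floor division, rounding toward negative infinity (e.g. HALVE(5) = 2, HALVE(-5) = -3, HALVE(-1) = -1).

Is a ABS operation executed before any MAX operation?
Yes

First ABS: step 4
First MAX: step 5
Since 4 < 5, ABS comes first.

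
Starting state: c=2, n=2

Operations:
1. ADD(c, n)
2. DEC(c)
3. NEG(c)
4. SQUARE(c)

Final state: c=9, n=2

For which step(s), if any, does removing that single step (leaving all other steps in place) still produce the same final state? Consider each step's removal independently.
Step(s) 3

Testing removal of each single step:
Without step 1: final = c=1, n=2 (different)
Without step 2: final = c=16, n=2 (different)
Without step 3: final = c=9, n=2 (same)
Without step 4: final = c=-3, n=2 (different)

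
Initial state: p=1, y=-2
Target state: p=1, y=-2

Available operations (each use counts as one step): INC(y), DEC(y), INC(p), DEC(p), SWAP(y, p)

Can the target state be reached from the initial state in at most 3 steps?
Yes

Path (0 steps): 0 steps (already at target)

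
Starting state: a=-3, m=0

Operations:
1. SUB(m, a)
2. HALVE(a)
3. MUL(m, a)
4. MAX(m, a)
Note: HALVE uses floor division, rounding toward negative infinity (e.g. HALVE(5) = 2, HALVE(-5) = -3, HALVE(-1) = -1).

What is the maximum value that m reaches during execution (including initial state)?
3

Values of m at each step:
Initial: m = 0
After step 1: m = 3 ← maximum
After step 2: m = 3
After step 3: m = -6
After step 4: m = -2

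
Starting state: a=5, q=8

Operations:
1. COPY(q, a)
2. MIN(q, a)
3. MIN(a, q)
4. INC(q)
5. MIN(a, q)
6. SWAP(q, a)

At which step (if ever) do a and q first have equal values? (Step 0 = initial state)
Step 1

a and q first become equal after step 1.

Comparing values at each step:
Initial: a=5, q=8
After step 1: a=5, q=5 ← equal!
After step 2: a=5, q=5 ← equal!
After step 3: a=5, q=5 ← equal!
After step 4: a=5, q=6
After step 5: a=5, q=6
After step 6: a=6, q=5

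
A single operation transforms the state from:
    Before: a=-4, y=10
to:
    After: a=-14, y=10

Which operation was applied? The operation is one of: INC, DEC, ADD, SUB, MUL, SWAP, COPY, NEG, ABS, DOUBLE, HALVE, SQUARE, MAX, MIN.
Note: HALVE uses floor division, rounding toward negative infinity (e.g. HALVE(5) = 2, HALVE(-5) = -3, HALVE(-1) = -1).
SUB(a, y)

Analyzing the change:
Before: a=-4, y=10
After: a=-14, y=10
Variable a changed from -4 to -14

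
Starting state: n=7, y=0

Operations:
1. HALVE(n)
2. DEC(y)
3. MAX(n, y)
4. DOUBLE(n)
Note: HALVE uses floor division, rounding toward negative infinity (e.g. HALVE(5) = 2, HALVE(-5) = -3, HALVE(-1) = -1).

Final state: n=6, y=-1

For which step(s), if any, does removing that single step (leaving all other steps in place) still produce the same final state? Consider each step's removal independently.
Step(s) 3

Testing removal of each single step:
Without step 1: final = n=14, y=-1 (different)
Without step 2: final = n=6, y=0 (different)
Without step 3: final = n=6, y=-1 (same)
Without step 4: final = n=3, y=-1 (different)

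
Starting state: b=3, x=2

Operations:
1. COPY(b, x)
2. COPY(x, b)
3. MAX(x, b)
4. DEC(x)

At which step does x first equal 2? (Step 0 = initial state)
Step 0

Tracing x:
Initial: x = 2 ← first occurrence
After step 1: x = 2
After step 2: x = 2
After step 3: x = 2
After step 4: x = 1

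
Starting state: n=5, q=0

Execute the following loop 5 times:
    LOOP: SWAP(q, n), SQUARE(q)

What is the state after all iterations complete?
n=0, q=390625

Iteration trace:
Start: n=5, q=0
After iteration 1: n=0, q=25
After iteration 2: n=25, q=0
After iteration 3: n=0, q=625
After iteration 4: n=625, q=0
After iteration 5: n=0, q=390625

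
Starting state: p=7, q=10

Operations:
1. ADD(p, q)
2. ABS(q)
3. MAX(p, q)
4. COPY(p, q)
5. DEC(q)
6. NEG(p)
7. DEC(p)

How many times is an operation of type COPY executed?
1

Counting COPY operations:
Step 4: COPY(p, q) ← COPY
Total: 1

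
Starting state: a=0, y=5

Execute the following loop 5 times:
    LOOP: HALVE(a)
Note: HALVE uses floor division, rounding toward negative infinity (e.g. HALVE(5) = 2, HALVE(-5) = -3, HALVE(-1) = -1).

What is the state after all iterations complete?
a=0, y=5

Iteration trace:
Start: a=0, y=5
After iteration 1: a=0, y=5
After iteration 2: a=0, y=5
After iteration 3: a=0, y=5
After iteration 4: a=0, y=5
After iteration 5: a=0, y=5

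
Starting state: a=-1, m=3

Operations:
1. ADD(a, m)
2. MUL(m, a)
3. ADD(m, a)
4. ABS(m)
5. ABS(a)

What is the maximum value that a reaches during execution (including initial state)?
2

Values of a at each step:
Initial: a = -1
After step 1: a = 2 ← maximum
After step 2: a = 2
After step 3: a = 2
After step 4: a = 2
After step 5: a = 2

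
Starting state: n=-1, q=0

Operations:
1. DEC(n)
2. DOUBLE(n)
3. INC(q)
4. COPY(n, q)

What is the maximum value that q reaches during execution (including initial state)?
1

Values of q at each step:
Initial: q = 0
After step 1: q = 0
After step 2: q = 0
After step 3: q = 1 ← maximum
After step 4: q = 1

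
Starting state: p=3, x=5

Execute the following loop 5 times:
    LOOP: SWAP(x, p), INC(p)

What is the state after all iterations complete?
p=8, x=5

Iteration trace:
Start: p=3, x=5
After iteration 1: p=6, x=3
After iteration 2: p=4, x=6
After iteration 3: p=7, x=4
After iteration 4: p=5, x=7
After iteration 5: p=8, x=5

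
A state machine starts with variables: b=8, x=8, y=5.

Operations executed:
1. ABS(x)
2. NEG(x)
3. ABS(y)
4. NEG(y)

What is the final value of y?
y = -5

Tracing execution:
Step 1: ABS(x) → y = 5
Step 2: NEG(x) → y = 5
Step 3: ABS(y) → y = 5
Step 4: NEG(y) → y = -5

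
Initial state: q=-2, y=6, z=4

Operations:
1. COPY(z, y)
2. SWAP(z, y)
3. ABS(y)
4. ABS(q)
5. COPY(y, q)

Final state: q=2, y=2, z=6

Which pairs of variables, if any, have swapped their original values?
None

Comparing initial and final values:
y: 6 → 2
q: -2 → 2
z: 4 → 6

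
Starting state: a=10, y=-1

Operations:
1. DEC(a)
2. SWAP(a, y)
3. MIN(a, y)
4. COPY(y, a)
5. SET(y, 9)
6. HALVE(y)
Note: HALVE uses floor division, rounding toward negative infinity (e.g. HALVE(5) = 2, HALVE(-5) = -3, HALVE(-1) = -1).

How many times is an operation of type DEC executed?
1

Counting DEC operations:
Step 1: DEC(a) ← DEC
Total: 1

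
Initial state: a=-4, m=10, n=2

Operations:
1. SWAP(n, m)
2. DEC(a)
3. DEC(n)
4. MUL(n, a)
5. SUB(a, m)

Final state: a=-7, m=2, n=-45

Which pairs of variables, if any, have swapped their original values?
None

Comparing initial and final values:
n: 2 → -45
a: -4 → -7
m: 10 → 2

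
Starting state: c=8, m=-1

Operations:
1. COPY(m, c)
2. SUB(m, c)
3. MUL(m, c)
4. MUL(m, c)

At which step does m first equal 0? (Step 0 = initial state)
Step 2

Tracing m:
Initial: m = -1
After step 1: m = 8
After step 2: m = 0 ← first occurrence
After step 3: m = 0
After step 4: m = 0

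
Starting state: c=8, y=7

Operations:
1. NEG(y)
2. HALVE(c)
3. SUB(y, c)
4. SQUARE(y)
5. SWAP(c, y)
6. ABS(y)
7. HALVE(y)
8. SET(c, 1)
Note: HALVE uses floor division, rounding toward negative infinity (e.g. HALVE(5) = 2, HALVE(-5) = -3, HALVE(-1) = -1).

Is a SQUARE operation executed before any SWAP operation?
Yes

First SQUARE: step 4
First SWAP: step 5
Since 4 < 5, SQUARE comes first.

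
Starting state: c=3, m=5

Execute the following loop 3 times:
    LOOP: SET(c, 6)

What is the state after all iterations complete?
c=6, m=5

Iteration trace:
Start: c=3, m=5
After iteration 1: c=6, m=5
After iteration 2: c=6, m=5
After iteration 3: c=6, m=5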